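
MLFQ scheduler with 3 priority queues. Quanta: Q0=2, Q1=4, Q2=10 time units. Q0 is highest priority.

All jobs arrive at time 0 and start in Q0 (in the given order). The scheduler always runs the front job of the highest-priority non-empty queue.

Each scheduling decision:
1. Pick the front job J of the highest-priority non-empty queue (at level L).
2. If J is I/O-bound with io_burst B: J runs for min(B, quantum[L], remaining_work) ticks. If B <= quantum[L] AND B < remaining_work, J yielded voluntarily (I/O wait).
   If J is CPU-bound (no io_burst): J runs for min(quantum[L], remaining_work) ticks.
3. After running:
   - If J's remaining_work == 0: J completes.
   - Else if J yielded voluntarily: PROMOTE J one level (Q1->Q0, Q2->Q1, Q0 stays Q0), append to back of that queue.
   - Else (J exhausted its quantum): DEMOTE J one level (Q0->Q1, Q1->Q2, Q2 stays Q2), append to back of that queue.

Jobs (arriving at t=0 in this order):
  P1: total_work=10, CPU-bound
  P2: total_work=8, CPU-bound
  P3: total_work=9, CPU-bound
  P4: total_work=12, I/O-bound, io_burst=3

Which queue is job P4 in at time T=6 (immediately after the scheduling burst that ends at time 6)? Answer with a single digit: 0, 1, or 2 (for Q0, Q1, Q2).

Answer: 0

Derivation:
t=0-2: P1@Q0 runs 2, rem=8, quantum used, demote→Q1. Q0=[P2,P3,P4] Q1=[P1] Q2=[]
t=2-4: P2@Q0 runs 2, rem=6, quantum used, demote→Q1. Q0=[P3,P4] Q1=[P1,P2] Q2=[]
t=4-6: P3@Q0 runs 2, rem=7, quantum used, demote→Q1. Q0=[P4] Q1=[P1,P2,P3] Q2=[]
t=6-8: P4@Q0 runs 2, rem=10, quantum used, demote→Q1. Q0=[] Q1=[P1,P2,P3,P4] Q2=[]
t=8-12: P1@Q1 runs 4, rem=4, quantum used, demote→Q2. Q0=[] Q1=[P2,P3,P4] Q2=[P1]
t=12-16: P2@Q1 runs 4, rem=2, quantum used, demote→Q2. Q0=[] Q1=[P3,P4] Q2=[P1,P2]
t=16-20: P3@Q1 runs 4, rem=3, quantum used, demote→Q2. Q0=[] Q1=[P4] Q2=[P1,P2,P3]
t=20-23: P4@Q1 runs 3, rem=7, I/O yield, promote→Q0. Q0=[P4] Q1=[] Q2=[P1,P2,P3]
t=23-25: P4@Q0 runs 2, rem=5, quantum used, demote→Q1. Q0=[] Q1=[P4] Q2=[P1,P2,P3]
t=25-28: P4@Q1 runs 3, rem=2, I/O yield, promote→Q0. Q0=[P4] Q1=[] Q2=[P1,P2,P3]
t=28-30: P4@Q0 runs 2, rem=0, completes. Q0=[] Q1=[] Q2=[P1,P2,P3]
t=30-34: P1@Q2 runs 4, rem=0, completes. Q0=[] Q1=[] Q2=[P2,P3]
t=34-36: P2@Q2 runs 2, rem=0, completes. Q0=[] Q1=[] Q2=[P3]
t=36-39: P3@Q2 runs 3, rem=0, completes. Q0=[] Q1=[] Q2=[]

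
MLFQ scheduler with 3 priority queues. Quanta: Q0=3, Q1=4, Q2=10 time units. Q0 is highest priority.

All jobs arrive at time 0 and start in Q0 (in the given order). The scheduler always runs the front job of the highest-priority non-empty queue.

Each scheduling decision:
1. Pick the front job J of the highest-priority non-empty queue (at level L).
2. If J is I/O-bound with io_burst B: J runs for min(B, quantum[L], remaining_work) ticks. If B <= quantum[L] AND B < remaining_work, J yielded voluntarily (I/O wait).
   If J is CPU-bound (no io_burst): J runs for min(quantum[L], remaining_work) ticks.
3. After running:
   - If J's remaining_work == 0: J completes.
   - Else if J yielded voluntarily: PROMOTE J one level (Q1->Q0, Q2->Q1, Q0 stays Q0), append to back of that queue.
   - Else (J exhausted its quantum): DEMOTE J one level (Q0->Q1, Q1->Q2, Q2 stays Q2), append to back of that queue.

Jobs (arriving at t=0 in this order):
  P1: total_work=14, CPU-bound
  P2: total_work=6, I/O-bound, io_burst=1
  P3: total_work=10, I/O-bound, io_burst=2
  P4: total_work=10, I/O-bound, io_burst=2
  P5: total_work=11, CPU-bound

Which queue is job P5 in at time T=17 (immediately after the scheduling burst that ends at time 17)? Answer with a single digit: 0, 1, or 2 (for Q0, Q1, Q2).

Answer: 1

Derivation:
t=0-3: P1@Q0 runs 3, rem=11, quantum used, demote→Q1. Q0=[P2,P3,P4,P5] Q1=[P1] Q2=[]
t=3-4: P2@Q0 runs 1, rem=5, I/O yield, promote→Q0. Q0=[P3,P4,P5,P2] Q1=[P1] Q2=[]
t=4-6: P3@Q0 runs 2, rem=8, I/O yield, promote→Q0. Q0=[P4,P5,P2,P3] Q1=[P1] Q2=[]
t=6-8: P4@Q0 runs 2, rem=8, I/O yield, promote→Q0. Q0=[P5,P2,P3,P4] Q1=[P1] Q2=[]
t=8-11: P5@Q0 runs 3, rem=8, quantum used, demote→Q1. Q0=[P2,P3,P4] Q1=[P1,P5] Q2=[]
t=11-12: P2@Q0 runs 1, rem=4, I/O yield, promote→Q0. Q0=[P3,P4,P2] Q1=[P1,P5] Q2=[]
t=12-14: P3@Q0 runs 2, rem=6, I/O yield, promote→Q0. Q0=[P4,P2,P3] Q1=[P1,P5] Q2=[]
t=14-16: P4@Q0 runs 2, rem=6, I/O yield, promote→Q0. Q0=[P2,P3,P4] Q1=[P1,P5] Q2=[]
t=16-17: P2@Q0 runs 1, rem=3, I/O yield, promote→Q0. Q0=[P3,P4,P2] Q1=[P1,P5] Q2=[]
t=17-19: P3@Q0 runs 2, rem=4, I/O yield, promote→Q0. Q0=[P4,P2,P3] Q1=[P1,P5] Q2=[]
t=19-21: P4@Q0 runs 2, rem=4, I/O yield, promote→Q0. Q0=[P2,P3,P4] Q1=[P1,P5] Q2=[]
t=21-22: P2@Q0 runs 1, rem=2, I/O yield, promote→Q0. Q0=[P3,P4,P2] Q1=[P1,P5] Q2=[]
t=22-24: P3@Q0 runs 2, rem=2, I/O yield, promote→Q0. Q0=[P4,P2,P3] Q1=[P1,P5] Q2=[]
t=24-26: P4@Q0 runs 2, rem=2, I/O yield, promote→Q0. Q0=[P2,P3,P4] Q1=[P1,P5] Q2=[]
t=26-27: P2@Q0 runs 1, rem=1, I/O yield, promote→Q0. Q0=[P3,P4,P2] Q1=[P1,P5] Q2=[]
t=27-29: P3@Q0 runs 2, rem=0, completes. Q0=[P4,P2] Q1=[P1,P5] Q2=[]
t=29-31: P4@Q0 runs 2, rem=0, completes. Q0=[P2] Q1=[P1,P5] Q2=[]
t=31-32: P2@Q0 runs 1, rem=0, completes. Q0=[] Q1=[P1,P5] Q2=[]
t=32-36: P1@Q1 runs 4, rem=7, quantum used, demote→Q2. Q0=[] Q1=[P5] Q2=[P1]
t=36-40: P5@Q1 runs 4, rem=4, quantum used, demote→Q2. Q0=[] Q1=[] Q2=[P1,P5]
t=40-47: P1@Q2 runs 7, rem=0, completes. Q0=[] Q1=[] Q2=[P5]
t=47-51: P5@Q2 runs 4, rem=0, completes. Q0=[] Q1=[] Q2=[]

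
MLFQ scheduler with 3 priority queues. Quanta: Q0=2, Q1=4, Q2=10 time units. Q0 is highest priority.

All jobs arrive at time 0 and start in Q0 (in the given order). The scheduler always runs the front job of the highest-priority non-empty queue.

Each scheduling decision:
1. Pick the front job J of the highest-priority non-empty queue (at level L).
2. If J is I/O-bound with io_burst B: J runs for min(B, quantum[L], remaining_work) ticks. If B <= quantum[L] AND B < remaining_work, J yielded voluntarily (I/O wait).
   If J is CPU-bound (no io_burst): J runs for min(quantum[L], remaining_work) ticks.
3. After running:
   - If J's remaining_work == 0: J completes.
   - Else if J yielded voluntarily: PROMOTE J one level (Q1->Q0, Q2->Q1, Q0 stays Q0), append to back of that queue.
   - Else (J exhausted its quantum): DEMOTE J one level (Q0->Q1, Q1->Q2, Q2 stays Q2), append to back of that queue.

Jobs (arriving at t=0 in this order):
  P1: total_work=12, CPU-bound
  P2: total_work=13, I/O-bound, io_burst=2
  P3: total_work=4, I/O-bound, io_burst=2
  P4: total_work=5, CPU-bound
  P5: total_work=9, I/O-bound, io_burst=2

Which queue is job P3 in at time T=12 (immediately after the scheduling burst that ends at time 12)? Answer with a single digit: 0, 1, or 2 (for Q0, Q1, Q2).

t=0-2: P1@Q0 runs 2, rem=10, quantum used, demote→Q1. Q0=[P2,P3,P4,P5] Q1=[P1] Q2=[]
t=2-4: P2@Q0 runs 2, rem=11, I/O yield, promote→Q0. Q0=[P3,P4,P5,P2] Q1=[P1] Q2=[]
t=4-6: P3@Q0 runs 2, rem=2, I/O yield, promote→Q0. Q0=[P4,P5,P2,P3] Q1=[P1] Q2=[]
t=6-8: P4@Q0 runs 2, rem=3, quantum used, demote→Q1. Q0=[P5,P2,P3] Q1=[P1,P4] Q2=[]
t=8-10: P5@Q0 runs 2, rem=7, I/O yield, promote→Q0. Q0=[P2,P3,P5] Q1=[P1,P4] Q2=[]
t=10-12: P2@Q0 runs 2, rem=9, I/O yield, promote→Q0. Q0=[P3,P5,P2] Q1=[P1,P4] Q2=[]
t=12-14: P3@Q0 runs 2, rem=0, completes. Q0=[P5,P2] Q1=[P1,P4] Q2=[]
t=14-16: P5@Q0 runs 2, rem=5, I/O yield, promote→Q0. Q0=[P2,P5] Q1=[P1,P4] Q2=[]
t=16-18: P2@Q0 runs 2, rem=7, I/O yield, promote→Q0. Q0=[P5,P2] Q1=[P1,P4] Q2=[]
t=18-20: P5@Q0 runs 2, rem=3, I/O yield, promote→Q0. Q0=[P2,P5] Q1=[P1,P4] Q2=[]
t=20-22: P2@Q0 runs 2, rem=5, I/O yield, promote→Q0. Q0=[P5,P2] Q1=[P1,P4] Q2=[]
t=22-24: P5@Q0 runs 2, rem=1, I/O yield, promote→Q0. Q0=[P2,P5] Q1=[P1,P4] Q2=[]
t=24-26: P2@Q0 runs 2, rem=3, I/O yield, promote→Q0. Q0=[P5,P2] Q1=[P1,P4] Q2=[]
t=26-27: P5@Q0 runs 1, rem=0, completes. Q0=[P2] Q1=[P1,P4] Q2=[]
t=27-29: P2@Q0 runs 2, rem=1, I/O yield, promote→Q0. Q0=[P2] Q1=[P1,P4] Q2=[]
t=29-30: P2@Q0 runs 1, rem=0, completes. Q0=[] Q1=[P1,P4] Q2=[]
t=30-34: P1@Q1 runs 4, rem=6, quantum used, demote→Q2. Q0=[] Q1=[P4] Q2=[P1]
t=34-37: P4@Q1 runs 3, rem=0, completes. Q0=[] Q1=[] Q2=[P1]
t=37-43: P1@Q2 runs 6, rem=0, completes. Q0=[] Q1=[] Q2=[]

Answer: 0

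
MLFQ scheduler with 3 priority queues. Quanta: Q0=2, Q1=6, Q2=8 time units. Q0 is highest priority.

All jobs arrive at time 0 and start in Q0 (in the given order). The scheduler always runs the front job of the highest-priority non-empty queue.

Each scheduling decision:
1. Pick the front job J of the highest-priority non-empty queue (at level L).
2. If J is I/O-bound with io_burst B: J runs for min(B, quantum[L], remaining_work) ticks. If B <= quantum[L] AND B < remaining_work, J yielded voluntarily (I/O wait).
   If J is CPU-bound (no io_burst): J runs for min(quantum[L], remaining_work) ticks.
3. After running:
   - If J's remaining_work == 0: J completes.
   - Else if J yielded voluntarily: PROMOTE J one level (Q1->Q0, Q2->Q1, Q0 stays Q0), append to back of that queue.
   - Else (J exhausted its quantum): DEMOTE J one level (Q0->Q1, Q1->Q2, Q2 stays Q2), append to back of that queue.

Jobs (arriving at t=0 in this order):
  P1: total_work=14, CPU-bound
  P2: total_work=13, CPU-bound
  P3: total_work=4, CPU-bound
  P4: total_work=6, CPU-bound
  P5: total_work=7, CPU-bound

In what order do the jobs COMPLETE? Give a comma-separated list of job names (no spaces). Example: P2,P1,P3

t=0-2: P1@Q0 runs 2, rem=12, quantum used, demote→Q1. Q0=[P2,P3,P4,P5] Q1=[P1] Q2=[]
t=2-4: P2@Q0 runs 2, rem=11, quantum used, demote→Q1. Q0=[P3,P4,P5] Q1=[P1,P2] Q2=[]
t=4-6: P3@Q0 runs 2, rem=2, quantum used, demote→Q1. Q0=[P4,P5] Q1=[P1,P2,P3] Q2=[]
t=6-8: P4@Q0 runs 2, rem=4, quantum used, demote→Q1. Q0=[P5] Q1=[P1,P2,P3,P4] Q2=[]
t=8-10: P5@Q0 runs 2, rem=5, quantum used, demote→Q1. Q0=[] Q1=[P1,P2,P3,P4,P5] Q2=[]
t=10-16: P1@Q1 runs 6, rem=6, quantum used, demote→Q2. Q0=[] Q1=[P2,P3,P4,P5] Q2=[P1]
t=16-22: P2@Q1 runs 6, rem=5, quantum used, demote→Q2. Q0=[] Q1=[P3,P4,P5] Q2=[P1,P2]
t=22-24: P3@Q1 runs 2, rem=0, completes. Q0=[] Q1=[P4,P5] Q2=[P1,P2]
t=24-28: P4@Q1 runs 4, rem=0, completes. Q0=[] Q1=[P5] Q2=[P1,P2]
t=28-33: P5@Q1 runs 5, rem=0, completes. Q0=[] Q1=[] Q2=[P1,P2]
t=33-39: P1@Q2 runs 6, rem=0, completes. Q0=[] Q1=[] Q2=[P2]
t=39-44: P2@Q2 runs 5, rem=0, completes. Q0=[] Q1=[] Q2=[]

Answer: P3,P4,P5,P1,P2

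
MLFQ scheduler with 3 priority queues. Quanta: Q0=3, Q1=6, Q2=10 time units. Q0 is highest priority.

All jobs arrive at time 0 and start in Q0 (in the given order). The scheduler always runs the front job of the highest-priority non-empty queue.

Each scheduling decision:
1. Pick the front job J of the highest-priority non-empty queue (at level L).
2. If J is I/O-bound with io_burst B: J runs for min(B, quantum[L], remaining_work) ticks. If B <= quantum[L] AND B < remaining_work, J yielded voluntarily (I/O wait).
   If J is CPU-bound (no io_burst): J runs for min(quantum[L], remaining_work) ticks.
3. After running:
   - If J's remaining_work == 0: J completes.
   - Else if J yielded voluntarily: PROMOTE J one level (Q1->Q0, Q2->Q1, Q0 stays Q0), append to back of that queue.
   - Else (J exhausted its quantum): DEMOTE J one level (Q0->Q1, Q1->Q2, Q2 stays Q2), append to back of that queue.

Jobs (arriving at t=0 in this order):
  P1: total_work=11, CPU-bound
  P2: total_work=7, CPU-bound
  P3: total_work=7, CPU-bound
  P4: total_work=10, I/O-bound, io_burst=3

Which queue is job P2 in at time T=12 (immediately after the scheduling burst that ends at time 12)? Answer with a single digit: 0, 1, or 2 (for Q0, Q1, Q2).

t=0-3: P1@Q0 runs 3, rem=8, quantum used, demote→Q1. Q0=[P2,P3,P4] Q1=[P1] Q2=[]
t=3-6: P2@Q0 runs 3, rem=4, quantum used, demote→Q1. Q0=[P3,P4] Q1=[P1,P2] Q2=[]
t=6-9: P3@Q0 runs 3, rem=4, quantum used, demote→Q1. Q0=[P4] Q1=[P1,P2,P3] Q2=[]
t=9-12: P4@Q0 runs 3, rem=7, I/O yield, promote→Q0. Q0=[P4] Q1=[P1,P2,P3] Q2=[]
t=12-15: P4@Q0 runs 3, rem=4, I/O yield, promote→Q0. Q0=[P4] Q1=[P1,P2,P3] Q2=[]
t=15-18: P4@Q0 runs 3, rem=1, I/O yield, promote→Q0. Q0=[P4] Q1=[P1,P2,P3] Q2=[]
t=18-19: P4@Q0 runs 1, rem=0, completes. Q0=[] Q1=[P1,P2,P3] Q2=[]
t=19-25: P1@Q1 runs 6, rem=2, quantum used, demote→Q2. Q0=[] Q1=[P2,P3] Q2=[P1]
t=25-29: P2@Q1 runs 4, rem=0, completes. Q0=[] Q1=[P3] Q2=[P1]
t=29-33: P3@Q1 runs 4, rem=0, completes. Q0=[] Q1=[] Q2=[P1]
t=33-35: P1@Q2 runs 2, rem=0, completes. Q0=[] Q1=[] Q2=[]

Answer: 1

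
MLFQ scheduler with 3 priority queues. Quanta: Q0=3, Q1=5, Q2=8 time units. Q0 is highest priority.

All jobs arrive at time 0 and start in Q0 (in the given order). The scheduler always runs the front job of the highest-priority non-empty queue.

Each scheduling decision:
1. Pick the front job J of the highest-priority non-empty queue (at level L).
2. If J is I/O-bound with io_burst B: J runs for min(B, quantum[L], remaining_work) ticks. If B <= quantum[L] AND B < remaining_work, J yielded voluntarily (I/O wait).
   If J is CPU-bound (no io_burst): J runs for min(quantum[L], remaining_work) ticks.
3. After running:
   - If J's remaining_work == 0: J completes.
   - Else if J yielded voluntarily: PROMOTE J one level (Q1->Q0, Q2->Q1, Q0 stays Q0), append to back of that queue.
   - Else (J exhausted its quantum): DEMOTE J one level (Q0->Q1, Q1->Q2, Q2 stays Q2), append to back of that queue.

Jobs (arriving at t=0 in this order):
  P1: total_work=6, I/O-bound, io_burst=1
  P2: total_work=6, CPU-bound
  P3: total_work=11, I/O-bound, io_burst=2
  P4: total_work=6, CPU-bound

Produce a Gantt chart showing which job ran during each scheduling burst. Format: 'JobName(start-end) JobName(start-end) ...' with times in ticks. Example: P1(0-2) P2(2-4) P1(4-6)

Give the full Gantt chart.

Answer: P1(0-1) P2(1-4) P3(4-6) P4(6-9) P1(9-10) P3(10-12) P1(12-13) P3(13-15) P1(15-16) P3(16-18) P1(18-19) P3(19-21) P1(21-22) P3(22-23) P2(23-26) P4(26-29)

Derivation:
t=0-1: P1@Q0 runs 1, rem=5, I/O yield, promote→Q0. Q0=[P2,P3,P4,P1] Q1=[] Q2=[]
t=1-4: P2@Q0 runs 3, rem=3, quantum used, demote→Q1. Q0=[P3,P4,P1] Q1=[P2] Q2=[]
t=4-6: P3@Q0 runs 2, rem=9, I/O yield, promote→Q0. Q0=[P4,P1,P3] Q1=[P2] Q2=[]
t=6-9: P4@Q0 runs 3, rem=3, quantum used, demote→Q1. Q0=[P1,P3] Q1=[P2,P4] Q2=[]
t=9-10: P1@Q0 runs 1, rem=4, I/O yield, promote→Q0. Q0=[P3,P1] Q1=[P2,P4] Q2=[]
t=10-12: P3@Q0 runs 2, rem=7, I/O yield, promote→Q0. Q0=[P1,P3] Q1=[P2,P4] Q2=[]
t=12-13: P1@Q0 runs 1, rem=3, I/O yield, promote→Q0. Q0=[P3,P1] Q1=[P2,P4] Q2=[]
t=13-15: P3@Q0 runs 2, rem=5, I/O yield, promote→Q0. Q0=[P1,P3] Q1=[P2,P4] Q2=[]
t=15-16: P1@Q0 runs 1, rem=2, I/O yield, promote→Q0. Q0=[P3,P1] Q1=[P2,P4] Q2=[]
t=16-18: P3@Q0 runs 2, rem=3, I/O yield, promote→Q0. Q0=[P1,P3] Q1=[P2,P4] Q2=[]
t=18-19: P1@Q0 runs 1, rem=1, I/O yield, promote→Q0. Q0=[P3,P1] Q1=[P2,P4] Q2=[]
t=19-21: P3@Q0 runs 2, rem=1, I/O yield, promote→Q0. Q0=[P1,P3] Q1=[P2,P4] Q2=[]
t=21-22: P1@Q0 runs 1, rem=0, completes. Q0=[P3] Q1=[P2,P4] Q2=[]
t=22-23: P3@Q0 runs 1, rem=0, completes. Q0=[] Q1=[P2,P4] Q2=[]
t=23-26: P2@Q1 runs 3, rem=0, completes. Q0=[] Q1=[P4] Q2=[]
t=26-29: P4@Q1 runs 3, rem=0, completes. Q0=[] Q1=[] Q2=[]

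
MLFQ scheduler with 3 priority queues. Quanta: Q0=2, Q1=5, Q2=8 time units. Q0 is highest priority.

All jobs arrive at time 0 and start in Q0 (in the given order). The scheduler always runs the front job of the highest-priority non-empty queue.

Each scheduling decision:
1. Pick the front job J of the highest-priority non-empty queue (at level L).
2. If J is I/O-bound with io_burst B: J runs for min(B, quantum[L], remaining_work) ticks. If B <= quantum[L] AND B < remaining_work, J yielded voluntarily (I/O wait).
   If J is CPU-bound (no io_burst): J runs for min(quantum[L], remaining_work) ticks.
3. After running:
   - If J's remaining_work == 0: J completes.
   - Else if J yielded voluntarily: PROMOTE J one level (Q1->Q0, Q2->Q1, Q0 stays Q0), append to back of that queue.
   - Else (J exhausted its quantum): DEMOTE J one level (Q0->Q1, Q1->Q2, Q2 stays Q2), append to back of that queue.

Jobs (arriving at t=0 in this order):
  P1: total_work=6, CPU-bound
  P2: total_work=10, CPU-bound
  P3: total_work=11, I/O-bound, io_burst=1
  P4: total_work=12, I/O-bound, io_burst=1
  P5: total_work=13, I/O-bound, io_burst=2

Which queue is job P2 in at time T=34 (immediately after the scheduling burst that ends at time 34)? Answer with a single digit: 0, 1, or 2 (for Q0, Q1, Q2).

Answer: 1

Derivation:
t=0-2: P1@Q0 runs 2, rem=4, quantum used, demote→Q1. Q0=[P2,P3,P4,P5] Q1=[P1] Q2=[]
t=2-4: P2@Q0 runs 2, rem=8, quantum used, demote→Q1. Q0=[P3,P4,P5] Q1=[P1,P2] Q2=[]
t=4-5: P3@Q0 runs 1, rem=10, I/O yield, promote→Q0. Q0=[P4,P5,P3] Q1=[P1,P2] Q2=[]
t=5-6: P4@Q0 runs 1, rem=11, I/O yield, promote→Q0. Q0=[P5,P3,P4] Q1=[P1,P2] Q2=[]
t=6-8: P5@Q0 runs 2, rem=11, I/O yield, promote→Q0. Q0=[P3,P4,P5] Q1=[P1,P2] Q2=[]
t=8-9: P3@Q0 runs 1, rem=9, I/O yield, promote→Q0. Q0=[P4,P5,P3] Q1=[P1,P2] Q2=[]
t=9-10: P4@Q0 runs 1, rem=10, I/O yield, promote→Q0. Q0=[P5,P3,P4] Q1=[P1,P2] Q2=[]
t=10-12: P5@Q0 runs 2, rem=9, I/O yield, promote→Q0. Q0=[P3,P4,P5] Q1=[P1,P2] Q2=[]
t=12-13: P3@Q0 runs 1, rem=8, I/O yield, promote→Q0. Q0=[P4,P5,P3] Q1=[P1,P2] Q2=[]
t=13-14: P4@Q0 runs 1, rem=9, I/O yield, promote→Q0. Q0=[P5,P3,P4] Q1=[P1,P2] Q2=[]
t=14-16: P5@Q0 runs 2, rem=7, I/O yield, promote→Q0. Q0=[P3,P4,P5] Q1=[P1,P2] Q2=[]
t=16-17: P3@Q0 runs 1, rem=7, I/O yield, promote→Q0. Q0=[P4,P5,P3] Q1=[P1,P2] Q2=[]
t=17-18: P4@Q0 runs 1, rem=8, I/O yield, promote→Q0. Q0=[P5,P3,P4] Q1=[P1,P2] Q2=[]
t=18-20: P5@Q0 runs 2, rem=5, I/O yield, promote→Q0. Q0=[P3,P4,P5] Q1=[P1,P2] Q2=[]
t=20-21: P3@Q0 runs 1, rem=6, I/O yield, promote→Q0. Q0=[P4,P5,P3] Q1=[P1,P2] Q2=[]
t=21-22: P4@Q0 runs 1, rem=7, I/O yield, promote→Q0. Q0=[P5,P3,P4] Q1=[P1,P2] Q2=[]
t=22-24: P5@Q0 runs 2, rem=3, I/O yield, promote→Q0. Q0=[P3,P4,P5] Q1=[P1,P2] Q2=[]
t=24-25: P3@Q0 runs 1, rem=5, I/O yield, promote→Q0. Q0=[P4,P5,P3] Q1=[P1,P2] Q2=[]
t=25-26: P4@Q0 runs 1, rem=6, I/O yield, promote→Q0. Q0=[P5,P3,P4] Q1=[P1,P2] Q2=[]
t=26-28: P5@Q0 runs 2, rem=1, I/O yield, promote→Q0. Q0=[P3,P4,P5] Q1=[P1,P2] Q2=[]
t=28-29: P3@Q0 runs 1, rem=4, I/O yield, promote→Q0. Q0=[P4,P5,P3] Q1=[P1,P2] Q2=[]
t=29-30: P4@Q0 runs 1, rem=5, I/O yield, promote→Q0. Q0=[P5,P3,P4] Q1=[P1,P2] Q2=[]
t=30-31: P5@Q0 runs 1, rem=0, completes. Q0=[P3,P4] Q1=[P1,P2] Q2=[]
t=31-32: P3@Q0 runs 1, rem=3, I/O yield, promote→Q0. Q0=[P4,P3] Q1=[P1,P2] Q2=[]
t=32-33: P4@Q0 runs 1, rem=4, I/O yield, promote→Q0. Q0=[P3,P4] Q1=[P1,P2] Q2=[]
t=33-34: P3@Q0 runs 1, rem=2, I/O yield, promote→Q0. Q0=[P4,P3] Q1=[P1,P2] Q2=[]
t=34-35: P4@Q0 runs 1, rem=3, I/O yield, promote→Q0. Q0=[P3,P4] Q1=[P1,P2] Q2=[]
t=35-36: P3@Q0 runs 1, rem=1, I/O yield, promote→Q0. Q0=[P4,P3] Q1=[P1,P2] Q2=[]
t=36-37: P4@Q0 runs 1, rem=2, I/O yield, promote→Q0. Q0=[P3,P4] Q1=[P1,P2] Q2=[]
t=37-38: P3@Q0 runs 1, rem=0, completes. Q0=[P4] Q1=[P1,P2] Q2=[]
t=38-39: P4@Q0 runs 1, rem=1, I/O yield, promote→Q0. Q0=[P4] Q1=[P1,P2] Q2=[]
t=39-40: P4@Q0 runs 1, rem=0, completes. Q0=[] Q1=[P1,P2] Q2=[]
t=40-44: P1@Q1 runs 4, rem=0, completes. Q0=[] Q1=[P2] Q2=[]
t=44-49: P2@Q1 runs 5, rem=3, quantum used, demote→Q2. Q0=[] Q1=[] Q2=[P2]
t=49-52: P2@Q2 runs 3, rem=0, completes. Q0=[] Q1=[] Q2=[]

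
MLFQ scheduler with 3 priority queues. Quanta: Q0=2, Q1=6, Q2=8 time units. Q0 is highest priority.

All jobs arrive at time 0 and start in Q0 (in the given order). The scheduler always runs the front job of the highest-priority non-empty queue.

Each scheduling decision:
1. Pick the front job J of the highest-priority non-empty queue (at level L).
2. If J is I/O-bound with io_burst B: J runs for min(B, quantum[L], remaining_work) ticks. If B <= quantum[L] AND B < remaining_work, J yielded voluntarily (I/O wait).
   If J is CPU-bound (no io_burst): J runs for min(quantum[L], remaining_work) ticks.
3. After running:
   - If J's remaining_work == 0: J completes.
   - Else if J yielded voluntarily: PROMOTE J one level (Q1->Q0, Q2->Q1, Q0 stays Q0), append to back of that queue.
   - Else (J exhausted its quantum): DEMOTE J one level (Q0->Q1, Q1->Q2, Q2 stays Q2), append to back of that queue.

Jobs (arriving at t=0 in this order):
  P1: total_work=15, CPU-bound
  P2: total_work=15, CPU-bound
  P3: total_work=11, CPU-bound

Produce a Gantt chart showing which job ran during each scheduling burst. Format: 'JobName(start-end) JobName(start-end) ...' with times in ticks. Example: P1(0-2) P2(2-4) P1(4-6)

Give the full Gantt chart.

t=0-2: P1@Q0 runs 2, rem=13, quantum used, demote→Q1. Q0=[P2,P3] Q1=[P1] Q2=[]
t=2-4: P2@Q0 runs 2, rem=13, quantum used, demote→Q1. Q0=[P3] Q1=[P1,P2] Q2=[]
t=4-6: P3@Q0 runs 2, rem=9, quantum used, demote→Q1. Q0=[] Q1=[P1,P2,P3] Q2=[]
t=6-12: P1@Q1 runs 6, rem=7, quantum used, demote→Q2. Q0=[] Q1=[P2,P3] Q2=[P1]
t=12-18: P2@Q1 runs 6, rem=7, quantum used, demote→Q2. Q0=[] Q1=[P3] Q2=[P1,P2]
t=18-24: P3@Q1 runs 6, rem=3, quantum used, demote→Q2. Q0=[] Q1=[] Q2=[P1,P2,P3]
t=24-31: P1@Q2 runs 7, rem=0, completes. Q0=[] Q1=[] Q2=[P2,P3]
t=31-38: P2@Q2 runs 7, rem=0, completes. Q0=[] Q1=[] Q2=[P3]
t=38-41: P3@Q2 runs 3, rem=0, completes. Q0=[] Q1=[] Q2=[]

Answer: P1(0-2) P2(2-4) P3(4-6) P1(6-12) P2(12-18) P3(18-24) P1(24-31) P2(31-38) P3(38-41)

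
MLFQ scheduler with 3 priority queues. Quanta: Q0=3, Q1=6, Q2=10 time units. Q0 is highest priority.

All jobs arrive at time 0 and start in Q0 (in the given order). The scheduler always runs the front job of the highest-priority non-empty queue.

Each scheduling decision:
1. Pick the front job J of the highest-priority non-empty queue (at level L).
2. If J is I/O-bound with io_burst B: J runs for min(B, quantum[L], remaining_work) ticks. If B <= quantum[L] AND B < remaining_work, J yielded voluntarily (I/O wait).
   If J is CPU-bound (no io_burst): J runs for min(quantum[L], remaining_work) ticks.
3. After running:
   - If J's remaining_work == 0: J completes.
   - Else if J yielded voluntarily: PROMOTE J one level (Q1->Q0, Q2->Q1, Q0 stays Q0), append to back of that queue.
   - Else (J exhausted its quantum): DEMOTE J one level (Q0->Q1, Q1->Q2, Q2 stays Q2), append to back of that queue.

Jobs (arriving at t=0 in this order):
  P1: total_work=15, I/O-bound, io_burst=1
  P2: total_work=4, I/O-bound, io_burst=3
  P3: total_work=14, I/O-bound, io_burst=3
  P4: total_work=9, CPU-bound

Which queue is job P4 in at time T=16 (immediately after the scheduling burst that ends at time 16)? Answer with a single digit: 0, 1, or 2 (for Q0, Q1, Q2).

t=0-1: P1@Q0 runs 1, rem=14, I/O yield, promote→Q0. Q0=[P2,P3,P4,P1] Q1=[] Q2=[]
t=1-4: P2@Q0 runs 3, rem=1, I/O yield, promote→Q0. Q0=[P3,P4,P1,P2] Q1=[] Q2=[]
t=4-7: P3@Q0 runs 3, rem=11, I/O yield, promote→Q0. Q0=[P4,P1,P2,P3] Q1=[] Q2=[]
t=7-10: P4@Q0 runs 3, rem=6, quantum used, demote→Q1. Q0=[P1,P2,P3] Q1=[P4] Q2=[]
t=10-11: P1@Q0 runs 1, rem=13, I/O yield, promote→Q0. Q0=[P2,P3,P1] Q1=[P4] Q2=[]
t=11-12: P2@Q0 runs 1, rem=0, completes. Q0=[P3,P1] Q1=[P4] Q2=[]
t=12-15: P3@Q0 runs 3, rem=8, I/O yield, promote→Q0. Q0=[P1,P3] Q1=[P4] Q2=[]
t=15-16: P1@Q0 runs 1, rem=12, I/O yield, promote→Q0. Q0=[P3,P1] Q1=[P4] Q2=[]
t=16-19: P3@Q0 runs 3, rem=5, I/O yield, promote→Q0. Q0=[P1,P3] Q1=[P4] Q2=[]
t=19-20: P1@Q0 runs 1, rem=11, I/O yield, promote→Q0. Q0=[P3,P1] Q1=[P4] Q2=[]
t=20-23: P3@Q0 runs 3, rem=2, I/O yield, promote→Q0. Q0=[P1,P3] Q1=[P4] Q2=[]
t=23-24: P1@Q0 runs 1, rem=10, I/O yield, promote→Q0. Q0=[P3,P1] Q1=[P4] Q2=[]
t=24-26: P3@Q0 runs 2, rem=0, completes. Q0=[P1] Q1=[P4] Q2=[]
t=26-27: P1@Q0 runs 1, rem=9, I/O yield, promote→Q0. Q0=[P1] Q1=[P4] Q2=[]
t=27-28: P1@Q0 runs 1, rem=8, I/O yield, promote→Q0. Q0=[P1] Q1=[P4] Q2=[]
t=28-29: P1@Q0 runs 1, rem=7, I/O yield, promote→Q0. Q0=[P1] Q1=[P4] Q2=[]
t=29-30: P1@Q0 runs 1, rem=6, I/O yield, promote→Q0. Q0=[P1] Q1=[P4] Q2=[]
t=30-31: P1@Q0 runs 1, rem=5, I/O yield, promote→Q0. Q0=[P1] Q1=[P4] Q2=[]
t=31-32: P1@Q0 runs 1, rem=4, I/O yield, promote→Q0. Q0=[P1] Q1=[P4] Q2=[]
t=32-33: P1@Q0 runs 1, rem=3, I/O yield, promote→Q0. Q0=[P1] Q1=[P4] Q2=[]
t=33-34: P1@Q0 runs 1, rem=2, I/O yield, promote→Q0. Q0=[P1] Q1=[P4] Q2=[]
t=34-35: P1@Q0 runs 1, rem=1, I/O yield, promote→Q0. Q0=[P1] Q1=[P4] Q2=[]
t=35-36: P1@Q0 runs 1, rem=0, completes. Q0=[] Q1=[P4] Q2=[]
t=36-42: P4@Q1 runs 6, rem=0, completes. Q0=[] Q1=[] Q2=[]

Answer: 1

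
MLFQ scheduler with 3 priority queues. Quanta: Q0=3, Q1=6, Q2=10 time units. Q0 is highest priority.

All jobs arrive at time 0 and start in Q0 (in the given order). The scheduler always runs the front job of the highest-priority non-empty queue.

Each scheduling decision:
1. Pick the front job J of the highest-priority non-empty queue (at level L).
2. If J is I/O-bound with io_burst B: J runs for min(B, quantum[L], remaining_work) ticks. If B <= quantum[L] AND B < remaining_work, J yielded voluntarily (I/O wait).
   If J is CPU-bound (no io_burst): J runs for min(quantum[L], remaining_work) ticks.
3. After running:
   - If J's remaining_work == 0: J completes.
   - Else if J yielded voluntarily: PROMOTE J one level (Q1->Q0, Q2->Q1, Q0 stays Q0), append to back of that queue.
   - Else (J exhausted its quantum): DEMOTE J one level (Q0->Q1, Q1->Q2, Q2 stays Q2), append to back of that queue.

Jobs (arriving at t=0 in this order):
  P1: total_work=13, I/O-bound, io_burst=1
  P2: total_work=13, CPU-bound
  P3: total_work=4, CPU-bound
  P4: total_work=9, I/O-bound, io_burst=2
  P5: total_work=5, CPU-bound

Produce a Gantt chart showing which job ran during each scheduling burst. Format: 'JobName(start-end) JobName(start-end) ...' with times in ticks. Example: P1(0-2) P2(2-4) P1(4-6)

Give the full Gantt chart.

Answer: P1(0-1) P2(1-4) P3(4-7) P4(7-9) P5(9-12) P1(12-13) P4(13-15) P1(15-16) P4(16-18) P1(18-19) P4(19-21) P1(21-22) P4(22-23) P1(23-24) P1(24-25) P1(25-26) P1(26-27) P1(27-28) P1(28-29) P1(29-30) P1(30-31) P2(31-37) P3(37-38) P5(38-40) P2(40-44)

Derivation:
t=0-1: P1@Q0 runs 1, rem=12, I/O yield, promote→Q0. Q0=[P2,P3,P4,P5,P1] Q1=[] Q2=[]
t=1-4: P2@Q0 runs 3, rem=10, quantum used, demote→Q1. Q0=[P3,P4,P5,P1] Q1=[P2] Q2=[]
t=4-7: P3@Q0 runs 3, rem=1, quantum used, demote→Q1. Q0=[P4,P5,P1] Q1=[P2,P3] Q2=[]
t=7-9: P4@Q0 runs 2, rem=7, I/O yield, promote→Q0. Q0=[P5,P1,P4] Q1=[P2,P3] Q2=[]
t=9-12: P5@Q0 runs 3, rem=2, quantum used, demote→Q1. Q0=[P1,P4] Q1=[P2,P3,P5] Q2=[]
t=12-13: P1@Q0 runs 1, rem=11, I/O yield, promote→Q0. Q0=[P4,P1] Q1=[P2,P3,P5] Q2=[]
t=13-15: P4@Q0 runs 2, rem=5, I/O yield, promote→Q0. Q0=[P1,P4] Q1=[P2,P3,P5] Q2=[]
t=15-16: P1@Q0 runs 1, rem=10, I/O yield, promote→Q0. Q0=[P4,P1] Q1=[P2,P3,P5] Q2=[]
t=16-18: P4@Q0 runs 2, rem=3, I/O yield, promote→Q0. Q0=[P1,P4] Q1=[P2,P3,P5] Q2=[]
t=18-19: P1@Q0 runs 1, rem=9, I/O yield, promote→Q0. Q0=[P4,P1] Q1=[P2,P3,P5] Q2=[]
t=19-21: P4@Q0 runs 2, rem=1, I/O yield, promote→Q0. Q0=[P1,P4] Q1=[P2,P3,P5] Q2=[]
t=21-22: P1@Q0 runs 1, rem=8, I/O yield, promote→Q0. Q0=[P4,P1] Q1=[P2,P3,P5] Q2=[]
t=22-23: P4@Q0 runs 1, rem=0, completes. Q0=[P1] Q1=[P2,P3,P5] Q2=[]
t=23-24: P1@Q0 runs 1, rem=7, I/O yield, promote→Q0. Q0=[P1] Q1=[P2,P3,P5] Q2=[]
t=24-25: P1@Q0 runs 1, rem=6, I/O yield, promote→Q0. Q0=[P1] Q1=[P2,P3,P5] Q2=[]
t=25-26: P1@Q0 runs 1, rem=5, I/O yield, promote→Q0. Q0=[P1] Q1=[P2,P3,P5] Q2=[]
t=26-27: P1@Q0 runs 1, rem=4, I/O yield, promote→Q0. Q0=[P1] Q1=[P2,P3,P5] Q2=[]
t=27-28: P1@Q0 runs 1, rem=3, I/O yield, promote→Q0. Q0=[P1] Q1=[P2,P3,P5] Q2=[]
t=28-29: P1@Q0 runs 1, rem=2, I/O yield, promote→Q0. Q0=[P1] Q1=[P2,P3,P5] Q2=[]
t=29-30: P1@Q0 runs 1, rem=1, I/O yield, promote→Q0. Q0=[P1] Q1=[P2,P3,P5] Q2=[]
t=30-31: P1@Q0 runs 1, rem=0, completes. Q0=[] Q1=[P2,P3,P5] Q2=[]
t=31-37: P2@Q1 runs 6, rem=4, quantum used, demote→Q2. Q0=[] Q1=[P3,P5] Q2=[P2]
t=37-38: P3@Q1 runs 1, rem=0, completes. Q0=[] Q1=[P5] Q2=[P2]
t=38-40: P5@Q1 runs 2, rem=0, completes. Q0=[] Q1=[] Q2=[P2]
t=40-44: P2@Q2 runs 4, rem=0, completes. Q0=[] Q1=[] Q2=[]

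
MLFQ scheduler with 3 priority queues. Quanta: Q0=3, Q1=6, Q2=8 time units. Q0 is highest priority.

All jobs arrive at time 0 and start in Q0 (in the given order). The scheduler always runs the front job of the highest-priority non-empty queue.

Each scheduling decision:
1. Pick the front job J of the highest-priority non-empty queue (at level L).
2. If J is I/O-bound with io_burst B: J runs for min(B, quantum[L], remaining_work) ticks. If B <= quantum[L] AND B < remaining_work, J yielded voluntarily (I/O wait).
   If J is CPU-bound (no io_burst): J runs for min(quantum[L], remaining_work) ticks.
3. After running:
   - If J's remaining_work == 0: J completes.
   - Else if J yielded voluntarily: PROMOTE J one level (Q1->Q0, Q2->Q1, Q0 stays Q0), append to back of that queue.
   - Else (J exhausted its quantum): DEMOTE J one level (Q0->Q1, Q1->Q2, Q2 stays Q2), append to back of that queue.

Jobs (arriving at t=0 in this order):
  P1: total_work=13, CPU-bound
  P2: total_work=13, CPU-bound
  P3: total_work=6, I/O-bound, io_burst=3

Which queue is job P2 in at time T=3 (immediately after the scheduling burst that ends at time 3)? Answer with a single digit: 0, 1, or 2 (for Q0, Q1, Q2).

t=0-3: P1@Q0 runs 3, rem=10, quantum used, demote→Q1. Q0=[P2,P3] Q1=[P1] Q2=[]
t=3-6: P2@Q0 runs 3, rem=10, quantum used, demote→Q1. Q0=[P3] Q1=[P1,P2] Q2=[]
t=6-9: P3@Q0 runs 3, rem=3, I/O yield, promote→Q0. Q0=[P3] Q1=[P1,P2] Q2=[]
t=9-12: P3@Q0 runs 3, rem=0, completes. Q0=[] Q1=[P1,P2] Q2=[]
t=12-18: P1@Q1 runs 6, rem=4, quantum used, demote→Q2. Q0=[] Q1=[P2] Q2=[P1]
t=18-24: P2@Q1 runs 6, rem=4, quantum used, demote→Q2. Q0=[] Q1=[] Q2=[P1,P2]
t=24-28: P1@Q2 runs 4, rem=0, completes. Q0=[] Q1=[] Q2=[P2]
t=28-32: P2@Q2 runs 4, rem=0, completes. Q0=[] Q1=[] Q2=[]

Answer: 0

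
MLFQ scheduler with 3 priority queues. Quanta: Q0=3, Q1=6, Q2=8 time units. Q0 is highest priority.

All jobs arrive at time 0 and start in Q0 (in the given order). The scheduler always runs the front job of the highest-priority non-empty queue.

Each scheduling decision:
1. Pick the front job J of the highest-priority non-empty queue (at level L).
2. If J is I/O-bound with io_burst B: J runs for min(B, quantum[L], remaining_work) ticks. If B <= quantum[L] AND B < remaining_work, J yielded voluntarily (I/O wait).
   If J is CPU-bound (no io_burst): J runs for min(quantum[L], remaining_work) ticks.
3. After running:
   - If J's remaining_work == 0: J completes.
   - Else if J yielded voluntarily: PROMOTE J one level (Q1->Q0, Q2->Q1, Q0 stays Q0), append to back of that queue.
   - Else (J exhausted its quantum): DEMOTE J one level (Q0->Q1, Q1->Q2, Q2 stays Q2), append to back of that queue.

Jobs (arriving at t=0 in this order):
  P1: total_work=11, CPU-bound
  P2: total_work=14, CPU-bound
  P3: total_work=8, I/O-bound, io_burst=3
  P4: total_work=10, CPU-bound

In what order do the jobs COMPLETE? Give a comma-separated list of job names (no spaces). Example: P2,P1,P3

t=0-3: P1@Q0 runs 3, rem=8, quantum used, demote→Q1. Q0=[P2,P3,P4] Q1=[P1] Q2=[]
t=3-6: P2@Q0 runs 3, rem=11, quantum used, demote→Q1. Q0=[P3,P4] Q1=[P1,P2] Q2=[]
t=6-9: P3@Q0 runs 3, rem=5, I/O yield, promote→Q0. Q0=[P4,P3] Q1=[P1,P2] Q2=[]
t=9-12: P4@Q0 runs 3, rem=7, quantum used, demote→Q1. Q0=[P3] Q1=[P1,P2,P4] Q2=[]
t=12-15: P3@Q0 runs 3, rem=2, I/O yield, promote→Q0. Q0=[P3] Q1=[P1,P2,P4] Q2=[]
t=15-17: P3@Q0 runs 2, rem=0, completes. Q0=[] Q1=[P1,P2,P4] Q2=[]
t=17-23: P1@Q1 runs 6, rem=2, quantum used, demote→Q2. Q0=[] Q1=[P2,P4] Q2=[P1]
t=23-29: P2@Q1 runs 6, rem=5, quantum used, demote→Q2. Q0=[] Q1=[P4] Q2=[P1,P2]
t=29-35: P4@Q1 runs 6, rem=1, quantum used, demote→Q2. Q0=[] Q1=[] Q2=[P1,P2,P4]
t=35-37: P1@Q2 runs 2, rem=0, completes. Q0=[] Q1=[] Q2=[P2,P4]
t=37-42: P2@Q2 runs 5, rem=0, completes. Q0=[] Q1=[] Q2=[P4]
t=42-43: P4@Q2 runs 1, rem=0, completes. Q0=[] Q1=[] Q2=[]

Answer: P3,P1,P2,P4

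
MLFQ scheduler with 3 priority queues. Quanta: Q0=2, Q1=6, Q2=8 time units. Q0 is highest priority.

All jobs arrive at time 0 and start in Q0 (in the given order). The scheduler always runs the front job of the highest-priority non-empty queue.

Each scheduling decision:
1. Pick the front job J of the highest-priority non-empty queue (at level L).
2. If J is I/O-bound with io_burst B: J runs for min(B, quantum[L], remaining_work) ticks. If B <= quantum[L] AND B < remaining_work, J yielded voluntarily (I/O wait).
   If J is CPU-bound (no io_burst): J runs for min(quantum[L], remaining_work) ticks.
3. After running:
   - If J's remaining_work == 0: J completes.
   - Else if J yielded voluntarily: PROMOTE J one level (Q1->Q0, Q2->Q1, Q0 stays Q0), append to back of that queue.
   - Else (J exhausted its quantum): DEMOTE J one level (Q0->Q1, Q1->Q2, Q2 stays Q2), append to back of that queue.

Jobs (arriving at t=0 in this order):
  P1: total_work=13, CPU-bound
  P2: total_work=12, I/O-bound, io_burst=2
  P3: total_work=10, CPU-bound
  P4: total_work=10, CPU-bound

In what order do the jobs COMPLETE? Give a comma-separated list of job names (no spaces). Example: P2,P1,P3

Answer: P2,P1,P3,P4

Derivation:
t=0-2: P1@Q0 runs 2, rem=11, quantum used, demote→Q1. Q0=[P2,P3,P4] Q1=[P1] Q2=[]
t=2-4: P2@Q0 runs 2, rem=10, I/O yield, promote→Q0. Q0=[P3,P4,P2] Q1=[P1] Q2=[]
t=4-6: P3@Q0 runs 2, rem=8, quantum used, demote→Q1. Q0=[P4,P2] Q1=[P1,P3] Q2=[]
t=6-8: P4@Q0 runs 2, rem=8, quantum used, demote→Q1. Q0=[P2] Q1=[P1,P3,P4] Q2=[]
t=8-10: P2@Q0 runs 2, rem=8, I/O yield, promote→Q0. Q0=[P2] Q1=[P1,P3,P4] Q2=[]
t=10-12: P2@Q0 runs 2, rem=6, I/O yield, promote→Q0. Q0=[P2] Q1=[P1,P3,P4] Q2=[]
t=12-14: P2@Q0 runs 2, rem=4, I/O yield, promote→Q0. Q0=[P2] Q1=[P1,P3,P4] Q2=[]
t=14-16: P2@Q0 runs 2, rem=2, I/O yield, promote→Q0. Q0=[P2] Q1=[P1,P3,P4] Q2=[]
t=16-18: P2@Q0 runs 2, rem=0, completes. Q0=[] Q1=[P1,P3,P4] Q2=[]
t=18-24: P1@Q1 runs 6, rem=5, quantum used, demote→Q2. Q0=[] Q1=[P3,P4] Q2=[P1]
t=24-30: P3@Q1 runs 6, rem=2, quantum used, demote→Q2. Q0=[] Q1=[P4] Q2=[P1,P3]
t=30-36: P4@Q1 runs 6, rem=2, quantum used, demote→Q2. Q0=[] Q1=[] Q2=[P1,P3,P4]
t=36-41: P1@Q2 runs 5, rem=0, completes. Q0=[] Q1=[] Q2=[P3,P4]
t=41-43: P3@Q2 runs 2, rem=0, completes. Q0=[] Q1=[] Q2=[P4]
t=43-45: P4@Q2 runs 2, rem=0, completes. Q0=[] Q1=[] Q2=[]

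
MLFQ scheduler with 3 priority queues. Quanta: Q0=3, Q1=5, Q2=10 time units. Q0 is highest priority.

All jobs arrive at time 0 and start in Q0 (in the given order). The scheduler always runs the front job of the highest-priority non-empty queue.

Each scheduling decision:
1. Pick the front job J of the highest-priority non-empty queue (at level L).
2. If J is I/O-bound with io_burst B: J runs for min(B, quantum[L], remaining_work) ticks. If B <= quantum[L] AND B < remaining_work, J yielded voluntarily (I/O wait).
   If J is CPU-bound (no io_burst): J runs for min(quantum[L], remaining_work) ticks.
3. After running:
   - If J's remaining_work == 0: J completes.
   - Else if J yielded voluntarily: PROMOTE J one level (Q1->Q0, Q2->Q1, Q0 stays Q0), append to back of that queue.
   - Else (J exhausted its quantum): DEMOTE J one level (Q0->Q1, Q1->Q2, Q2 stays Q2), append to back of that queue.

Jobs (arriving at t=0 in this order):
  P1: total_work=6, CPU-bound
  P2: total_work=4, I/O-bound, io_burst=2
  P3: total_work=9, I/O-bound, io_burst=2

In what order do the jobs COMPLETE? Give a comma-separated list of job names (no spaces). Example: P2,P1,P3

t=0-3: P1@Q0 runs 3, rem=3, quantum used, demote→Q1. Q0=[P2,P3] Q1=[P1] Q2=[]
t=3-5: P2@Q0 runs 2, rem=2, I/O yield, promote→Q0. Q0=[P3,P2] Q1=[P1] Q2=[]
t=5-7: P3@Q0 runs 2, rem=7, I/O yield, promote→Q0. Q0=[P2,P3] Q1=[P1] Q2=[]
t=7-9: P2@Q0 runs 2, rem=0, completes. Q0=[P3] Q1=[P1] Q2=[]
t=9-11: P3@Q0 runs 2, rem=5, I/O yield, promote→Q0. Q0=[P3] Q1=[P1] Q2=[]
t=11-13: P3@Q0 runs 2, rem=3, I/O yield, promote→Q0. Q0=[P3] Q1=[P1] Q2=[]
t=13-15: P3@Q0 runs 2, rem=1, I/O yield, promote→Q0. Q0=[P3] Q1=[P1] Q2=[]
t=15-16: P3@Q0 runs 1, rem=0, completes. Q0=[] Q1=[P1] Q2=[]
t=16-19: P1@Q1 runs 3, rem=0, completes. Q0=[] Q1=[] Q2=[]

Answer: P2,P3,P1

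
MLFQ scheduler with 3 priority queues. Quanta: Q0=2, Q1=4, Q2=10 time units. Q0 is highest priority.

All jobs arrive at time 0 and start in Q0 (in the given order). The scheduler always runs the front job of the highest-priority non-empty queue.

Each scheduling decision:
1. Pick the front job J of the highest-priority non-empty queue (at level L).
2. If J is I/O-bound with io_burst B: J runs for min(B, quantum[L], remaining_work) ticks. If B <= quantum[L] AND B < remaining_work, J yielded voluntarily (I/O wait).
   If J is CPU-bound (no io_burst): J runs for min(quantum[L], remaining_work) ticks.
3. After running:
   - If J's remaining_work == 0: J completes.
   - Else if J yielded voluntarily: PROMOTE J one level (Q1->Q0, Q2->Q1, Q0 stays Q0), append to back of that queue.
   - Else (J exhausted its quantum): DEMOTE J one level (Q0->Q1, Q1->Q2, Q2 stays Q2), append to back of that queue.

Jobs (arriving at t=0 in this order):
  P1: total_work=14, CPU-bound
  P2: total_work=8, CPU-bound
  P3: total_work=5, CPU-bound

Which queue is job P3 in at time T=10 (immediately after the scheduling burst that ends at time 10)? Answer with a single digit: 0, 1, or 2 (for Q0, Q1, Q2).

Answer: 1

Derivation:
t=0-2: P1@Q0 runs 2, rem=12, quantum used, demote→Q1. Q0=[P2,P3] Q1=[P1] Q2=[]
t=2-4: P2@Q0 runs 2, rem=6, quantum used, demote→Q1. Q0=[P3] Q1=[P1,P2] Q2=[]
t=4-6: P3@Q0 runs 2, rem=3, quantum used, demote→Q1. Q0=[] Q1=[P1,P2,P3] Q2=[]
t=6-10: P1@Q1 runs 4, rem=8, quantum used, demote→Q2. Q0=[] Q1=[P2,P3] Q2=[P1]
t=10-14: P2@Q1 runs 4, rem=2, quantum used, demote→Q2. Q0=[] Q1=[P3] Q2=[P1,P2]
t=14-17: P3@Q1 runs 3, rem=0, completes. Q0=[] Q1=[] Q2=[P1,P2]
t=17-25: P1@Q2 runs 8, rem=0, completes. Q0=[] Q1=[] Q2=[P2]
t=25-27: P2@Q2 runs 2, rem=0, completes. Q0=[] Q1=[] Q2=[]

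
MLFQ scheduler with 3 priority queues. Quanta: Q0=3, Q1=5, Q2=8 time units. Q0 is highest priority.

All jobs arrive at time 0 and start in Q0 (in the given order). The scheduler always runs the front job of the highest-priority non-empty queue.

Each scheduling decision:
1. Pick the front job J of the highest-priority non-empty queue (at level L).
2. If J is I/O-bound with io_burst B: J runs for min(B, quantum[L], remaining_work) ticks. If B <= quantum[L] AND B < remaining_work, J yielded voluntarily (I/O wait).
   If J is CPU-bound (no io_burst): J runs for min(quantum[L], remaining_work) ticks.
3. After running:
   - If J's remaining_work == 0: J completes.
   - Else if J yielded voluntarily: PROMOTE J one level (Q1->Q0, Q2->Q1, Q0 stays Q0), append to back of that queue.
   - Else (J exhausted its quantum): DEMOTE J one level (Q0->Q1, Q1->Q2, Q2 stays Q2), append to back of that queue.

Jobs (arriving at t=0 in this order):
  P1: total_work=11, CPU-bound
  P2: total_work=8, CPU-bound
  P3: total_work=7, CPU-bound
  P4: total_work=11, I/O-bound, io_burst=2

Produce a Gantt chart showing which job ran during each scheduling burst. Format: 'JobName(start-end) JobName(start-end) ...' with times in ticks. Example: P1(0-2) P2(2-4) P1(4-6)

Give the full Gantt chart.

Answer: P1(0-3) P2(3-6) P3(6-9) P4(9-11) P4(11-13) P4(13-15) P4(15-17) P4(17-19) P4(19-20) P1(20-25) P2(25-30) P3(30-34) P1(34-37)

Derivation:
t=0-3: P1@Q0 runs 3, rem=8, quantum used, demote→Q1. Q0=[P2,P3,P4] Q1=[P1] Q2=[]
t=3-6: P2@Q0 runs 3, rem=5, quantum used, demote→Q1. Q0=[P3,P4] Q1=[P1,P2] Q2=[]
t=6-9: P3@Q0 runs 3, rem=4, quantum used, demote→Q1. Q0=[P4] Q1=[P1,P2,P3] Q2=[]
t=9-11: P4@Q0 runs 2, rem=9, I/O yield, promote→Q0. Q0=[P4] Q1=[P1,P2,P3] Q2=[]
t=11-13: P4@Q0 runs 2, rem=7, I/O yield, promote→Q0. Q0=[P4] Q1=[P1,P2,P3] Q2=[]
t=13-15: P4@Q0 runs 2, rem=5, I/O yield, promote→Q0. Q0=[P4] Q1=[P1,P2,P3] Q2=[]
t=15-17: P4@Q0 runs 2, rem=3, I/O yield, promote→Q0. Q0=[P4] Q1=[P1,P2,P3] Q2=[]
t=17-19: P4@Q0 runs 2, rem=1, I/O yield, promote→Q0. Q0=[P4] Q1=[P1,P2,P3] Q2=[]
t=19-20: P4@Q0 runs 1, rem=0, completes. Q0=[] Q1=[P1,P2,P3] Q2=[]
t=20-25: P1@Q1 runs 5, rem=3, quantum used, demote→Q2. Q0=[] Q1=[P2,P3] Q2=[P1]
t=25-30: P2@Q1 runs 5, rem=0, completes. Q0=[] Q1=[P3] Q2=[P1]
t=30-34: P3@Q1 runs 4, rem=0, completes. Q0=[] Q1=[] Q2=[P1]
t=34-37: P1@Q2 runs 3, rem=0, completes. Q0=[] Q1=[] Q2=[]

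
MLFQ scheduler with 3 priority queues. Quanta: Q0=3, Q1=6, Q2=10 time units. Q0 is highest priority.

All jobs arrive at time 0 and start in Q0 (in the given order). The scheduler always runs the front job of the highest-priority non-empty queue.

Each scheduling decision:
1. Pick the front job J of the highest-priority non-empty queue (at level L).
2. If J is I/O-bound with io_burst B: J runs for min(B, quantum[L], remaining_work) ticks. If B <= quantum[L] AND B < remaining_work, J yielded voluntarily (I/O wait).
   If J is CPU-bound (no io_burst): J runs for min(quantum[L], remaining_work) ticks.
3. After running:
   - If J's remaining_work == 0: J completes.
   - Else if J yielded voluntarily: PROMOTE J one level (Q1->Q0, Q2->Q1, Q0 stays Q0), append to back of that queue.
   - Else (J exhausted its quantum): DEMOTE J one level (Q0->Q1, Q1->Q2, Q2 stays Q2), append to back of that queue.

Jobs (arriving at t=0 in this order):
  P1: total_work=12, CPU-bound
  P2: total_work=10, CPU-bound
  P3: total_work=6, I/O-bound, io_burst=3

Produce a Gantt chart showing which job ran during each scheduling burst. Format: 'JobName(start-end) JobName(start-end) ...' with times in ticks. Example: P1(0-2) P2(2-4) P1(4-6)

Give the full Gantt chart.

Answer: P1(0-3) P2(3-6) P3(6-9) P3(9-12) P1(12-18) P2(18-24) P1(24-27) P2(27-28)

Derivation:
t=0-3: P1@Q0 runs 3, rem=9, quantum used, demote→Q1. Q0=[P2,P3] Q1=[P1] Q2=[]
t=3-6: P2@Q0 runs 3, rem=7, quantum used, demote→Q1. Q0=[P3] Q1=[P1,P2] Q2=[]
t=6-9: P3@Q0 runs 3, rem=3, I/O yield, promote→Q0. Q0=[P3] Q1=[P1,P2] Q2=[]
t=9-12: P3@Q0 runs 3, rem=0, completes. Q0=[] Q1=[P1,P2] Q2=[]
t=12-18: P1@Q1 runs 6, rem=3, quantum used, demote→Q2. Q0=[] Q1=[P2] Q2=[P1]
t=18-24: P2@Q1 runs 6, rem=1, quantum used, demote→Q2. Q0=[] Q1=[] Q2=[P1,P2]
t=24-27: P1@Q2 runs 3, rem=0, completes. Q0=[] Q1=[] Q2=[P2]
t=27-28: P2@Q2 runs 1, rem=0, completes. Q0=[] Q1=[] Q2=[]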